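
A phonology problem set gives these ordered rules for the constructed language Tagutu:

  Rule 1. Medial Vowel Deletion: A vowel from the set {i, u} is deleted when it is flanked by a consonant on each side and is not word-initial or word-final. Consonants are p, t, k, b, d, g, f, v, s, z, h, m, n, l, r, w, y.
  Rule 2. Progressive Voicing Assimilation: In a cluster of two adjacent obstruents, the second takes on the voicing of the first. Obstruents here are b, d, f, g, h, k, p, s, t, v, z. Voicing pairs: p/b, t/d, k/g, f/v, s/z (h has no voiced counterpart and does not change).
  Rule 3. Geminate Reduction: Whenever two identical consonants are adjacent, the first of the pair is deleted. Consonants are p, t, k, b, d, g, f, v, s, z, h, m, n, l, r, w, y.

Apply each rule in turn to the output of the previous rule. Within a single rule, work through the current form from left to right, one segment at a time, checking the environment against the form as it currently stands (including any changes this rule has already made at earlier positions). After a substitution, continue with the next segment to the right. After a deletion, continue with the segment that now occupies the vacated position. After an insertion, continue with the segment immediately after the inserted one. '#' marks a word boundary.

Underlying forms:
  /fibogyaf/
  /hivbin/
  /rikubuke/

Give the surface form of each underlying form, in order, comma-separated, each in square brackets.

[fpogyaf], [hfpn], [rkpke]

/fibogyaf/:
  Rule 1 Medial Vowel Deletion: [fibogyaf] → [fbogyaf]
  Rule 2 Progressive Voicing Assimilation: [fbogyaf] → [fpogyaf]
  Rule 3 Geminate Reduction: no change — [fpogyaf]
/hivbin/:
  Rule 1 Medial Vowel Deletion: [hivbin] → [hvbn]
  Rule 2 Progressive Voicing Assimilation: [hvbn] → [hfpn]
  Rule 3 Geminate Reduction: no change — [hfpn]
/rikubuke/:
  Rule 1 Medial Vowel Deletion: [rikubuke] → [rkbke]
  Rule 2 Progressive Voicing Assimilation: [rkbke] → [rkpke]
  Rule 3 Geminate Reduction: no change — [rkpke]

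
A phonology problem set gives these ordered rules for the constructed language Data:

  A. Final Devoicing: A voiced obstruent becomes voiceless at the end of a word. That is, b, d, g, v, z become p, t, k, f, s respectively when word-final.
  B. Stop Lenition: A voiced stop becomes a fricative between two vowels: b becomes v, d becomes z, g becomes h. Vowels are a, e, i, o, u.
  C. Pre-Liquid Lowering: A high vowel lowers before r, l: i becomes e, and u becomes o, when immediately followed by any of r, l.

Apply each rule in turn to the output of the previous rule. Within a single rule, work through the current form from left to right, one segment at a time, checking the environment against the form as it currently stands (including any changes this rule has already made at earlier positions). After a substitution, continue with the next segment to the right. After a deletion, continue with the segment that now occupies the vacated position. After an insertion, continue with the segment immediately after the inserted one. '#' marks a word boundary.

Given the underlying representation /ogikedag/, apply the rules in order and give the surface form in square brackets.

[ohikezak]

A Final Devoicing: [ogikedag] → [ogikedak]
B Stop Lenition: [ogikedak] → [ohikezak]
C Pre-Liquid Lowering: no change — [ohikezak]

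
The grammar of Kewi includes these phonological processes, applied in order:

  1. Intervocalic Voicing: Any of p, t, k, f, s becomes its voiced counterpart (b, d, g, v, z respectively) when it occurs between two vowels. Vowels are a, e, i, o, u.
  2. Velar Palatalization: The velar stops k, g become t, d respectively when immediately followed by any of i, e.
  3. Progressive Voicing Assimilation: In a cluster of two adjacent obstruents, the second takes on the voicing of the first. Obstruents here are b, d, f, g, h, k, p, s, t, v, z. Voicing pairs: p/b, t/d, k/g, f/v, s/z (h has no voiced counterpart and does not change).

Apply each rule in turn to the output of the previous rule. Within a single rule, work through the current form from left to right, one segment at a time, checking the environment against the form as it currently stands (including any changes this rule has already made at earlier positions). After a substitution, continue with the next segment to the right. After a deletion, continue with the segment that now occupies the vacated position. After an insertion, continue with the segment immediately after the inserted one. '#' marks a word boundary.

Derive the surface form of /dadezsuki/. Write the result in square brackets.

[dadezzudi]

1 Intervocalic Voicing: [dadezsuki] → [dadezsugi]
2 Velar Palatalization: [dadezsugi] → [dadezsudi]
3 Progressive Voicing Assimilation: [dadezsudi] → [dadezzudi]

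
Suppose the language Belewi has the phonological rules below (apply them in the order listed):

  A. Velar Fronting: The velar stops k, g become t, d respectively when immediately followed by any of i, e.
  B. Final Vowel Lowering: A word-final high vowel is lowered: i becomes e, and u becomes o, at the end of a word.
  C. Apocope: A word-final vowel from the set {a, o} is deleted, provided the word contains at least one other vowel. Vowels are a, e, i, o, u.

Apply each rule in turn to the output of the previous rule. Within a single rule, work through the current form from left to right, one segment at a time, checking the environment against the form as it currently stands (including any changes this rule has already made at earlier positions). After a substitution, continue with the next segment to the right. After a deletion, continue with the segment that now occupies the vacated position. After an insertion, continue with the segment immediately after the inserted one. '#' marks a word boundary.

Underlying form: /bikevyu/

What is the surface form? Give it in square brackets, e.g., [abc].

A Velar Fronting: [bikevyu] → [bitevyu]
B Final Vowel Lowering: [bitevyu] → [bitevyo]
C Apocope: [bitevyo] → [bitevy]

[bitevy]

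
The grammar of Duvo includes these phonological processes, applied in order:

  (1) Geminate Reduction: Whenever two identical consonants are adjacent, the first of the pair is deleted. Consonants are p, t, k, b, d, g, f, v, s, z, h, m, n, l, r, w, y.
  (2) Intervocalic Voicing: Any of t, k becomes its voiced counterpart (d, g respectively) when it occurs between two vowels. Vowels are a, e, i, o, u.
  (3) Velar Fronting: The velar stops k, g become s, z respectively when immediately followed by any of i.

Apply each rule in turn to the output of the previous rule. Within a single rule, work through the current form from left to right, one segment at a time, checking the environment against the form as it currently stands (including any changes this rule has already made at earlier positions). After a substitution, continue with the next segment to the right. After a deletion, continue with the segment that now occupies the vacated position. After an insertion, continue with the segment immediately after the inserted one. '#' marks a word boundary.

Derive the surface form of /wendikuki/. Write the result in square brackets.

[wendiguzi]

(1) Geminate Reduction: no change — [wendikuki]
(2) Intervocalic Voicing: [wendikuki] → [wendigugi]
(3) Velar Fronting: [wendigugi] → [wendiguzi]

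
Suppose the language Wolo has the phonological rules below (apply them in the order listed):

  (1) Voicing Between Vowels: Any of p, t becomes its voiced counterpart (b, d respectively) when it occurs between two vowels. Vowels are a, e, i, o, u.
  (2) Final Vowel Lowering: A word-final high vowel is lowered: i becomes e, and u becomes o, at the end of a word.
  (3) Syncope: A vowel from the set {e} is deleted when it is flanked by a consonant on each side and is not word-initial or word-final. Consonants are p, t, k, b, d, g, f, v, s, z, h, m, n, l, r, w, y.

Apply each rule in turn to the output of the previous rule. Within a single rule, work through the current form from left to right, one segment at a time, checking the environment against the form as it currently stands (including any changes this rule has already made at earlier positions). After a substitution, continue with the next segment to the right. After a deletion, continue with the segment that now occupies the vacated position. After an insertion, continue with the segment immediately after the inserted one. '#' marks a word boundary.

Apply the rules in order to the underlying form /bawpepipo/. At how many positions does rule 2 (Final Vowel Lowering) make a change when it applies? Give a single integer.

(1) Voicing Between Vowels: [bawpepipo] → [bawpebibo]
(2) Final Vowel Lowering: no change — [bawpebibo]
(3) Syncope: [bawpebibo] → [bawpbibo]
Rule 2 changed 0 position(s).

0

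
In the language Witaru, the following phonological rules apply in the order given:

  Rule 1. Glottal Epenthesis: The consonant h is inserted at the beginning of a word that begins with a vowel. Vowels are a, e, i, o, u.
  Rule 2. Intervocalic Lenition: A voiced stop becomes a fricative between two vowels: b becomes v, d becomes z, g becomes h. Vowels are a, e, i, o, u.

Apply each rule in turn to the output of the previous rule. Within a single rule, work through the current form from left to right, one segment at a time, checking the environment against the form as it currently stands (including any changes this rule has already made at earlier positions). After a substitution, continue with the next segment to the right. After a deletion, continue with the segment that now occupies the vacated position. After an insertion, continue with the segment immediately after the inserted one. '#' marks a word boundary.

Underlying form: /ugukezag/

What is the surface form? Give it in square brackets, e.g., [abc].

Rule 1 Glottal Epenthesis: [ugukezag] → [hugukezag]
Rule 2 Intervocalic Lenition: [hugukezag] → [huhukezag]

[huhukezag]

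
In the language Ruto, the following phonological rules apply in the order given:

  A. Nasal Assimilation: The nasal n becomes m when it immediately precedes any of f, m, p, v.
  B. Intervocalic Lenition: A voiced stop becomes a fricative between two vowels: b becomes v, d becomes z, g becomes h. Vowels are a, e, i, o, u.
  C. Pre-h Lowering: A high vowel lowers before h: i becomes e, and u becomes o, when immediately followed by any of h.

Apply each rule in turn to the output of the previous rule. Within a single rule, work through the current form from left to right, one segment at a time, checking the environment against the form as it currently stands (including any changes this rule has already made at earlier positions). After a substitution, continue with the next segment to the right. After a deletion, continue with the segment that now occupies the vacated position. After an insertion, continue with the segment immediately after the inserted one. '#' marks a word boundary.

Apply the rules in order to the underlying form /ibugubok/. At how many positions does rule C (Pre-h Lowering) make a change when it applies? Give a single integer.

1

A Nasal Assimilation: no change — [ibugubok]
B Intervocalic Lenition: [ibugubok] → [ivuhuvok]
C Pre-h Lowering: [ivuhuvok] → [ivohuvok]
Rule C changed 1 position(s).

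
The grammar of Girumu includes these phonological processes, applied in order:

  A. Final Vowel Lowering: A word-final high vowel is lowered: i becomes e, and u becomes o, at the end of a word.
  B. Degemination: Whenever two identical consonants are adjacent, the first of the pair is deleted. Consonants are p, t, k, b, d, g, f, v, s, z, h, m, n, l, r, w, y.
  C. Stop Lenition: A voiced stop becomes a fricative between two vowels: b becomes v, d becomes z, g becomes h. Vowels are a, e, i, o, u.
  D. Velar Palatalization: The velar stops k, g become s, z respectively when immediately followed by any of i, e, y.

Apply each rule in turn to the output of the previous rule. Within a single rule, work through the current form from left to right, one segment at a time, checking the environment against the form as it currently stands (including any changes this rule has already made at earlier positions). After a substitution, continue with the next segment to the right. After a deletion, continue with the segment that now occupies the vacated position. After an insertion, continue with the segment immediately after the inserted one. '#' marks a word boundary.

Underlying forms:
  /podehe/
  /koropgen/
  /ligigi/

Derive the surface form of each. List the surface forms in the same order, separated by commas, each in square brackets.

/podehe/:
  A Final Vowel Lowering: no change — [podehe]
  B Degemination: no change — [podehe]
  C Stop Lenition: [podehe] → [pozehe]
  D Velar Palatalization: no change — [pozehe]
/koropgen/:
  A Final Vowel Lowering: no change — [koropgen]
  B Degemination: no change — [koropgen]
  C Stop Lenition: no change — [koropgen]
  D Velar Palatalization: [koropgen] → [koropzen]
/ligigi/:
  A Final Vowel Lowering: [ligigi] → [ligige]
  B Degemination: no change — [ligige]
  C Stop Lenition: [ligige] → [lihihe]
  D Velar Palatalization: no change — [lihihe]

[pozehe], [koropzen], [lihihe]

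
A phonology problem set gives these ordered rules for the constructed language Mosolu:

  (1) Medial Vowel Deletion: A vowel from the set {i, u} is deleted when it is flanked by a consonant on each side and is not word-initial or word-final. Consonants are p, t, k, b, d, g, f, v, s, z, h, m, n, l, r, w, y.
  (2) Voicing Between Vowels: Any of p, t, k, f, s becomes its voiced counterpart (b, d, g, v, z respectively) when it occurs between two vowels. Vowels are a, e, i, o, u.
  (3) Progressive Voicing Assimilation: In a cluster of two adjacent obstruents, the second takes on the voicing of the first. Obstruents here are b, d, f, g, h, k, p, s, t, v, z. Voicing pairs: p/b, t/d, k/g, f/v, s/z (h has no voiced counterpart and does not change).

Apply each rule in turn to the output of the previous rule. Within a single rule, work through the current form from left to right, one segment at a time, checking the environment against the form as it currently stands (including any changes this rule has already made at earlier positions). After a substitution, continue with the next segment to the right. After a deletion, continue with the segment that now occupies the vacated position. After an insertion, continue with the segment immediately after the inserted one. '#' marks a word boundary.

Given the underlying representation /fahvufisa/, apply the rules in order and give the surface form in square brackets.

[fahffsa]

(1) Medial Vowel Deletion: [fahvufisa] → [fahvfsa]
(2) Voicing Between Vowels: no change — [fahvfsa]
(3) Progressive Voicing Assimilation: [fahvfsa] → [fahffsa]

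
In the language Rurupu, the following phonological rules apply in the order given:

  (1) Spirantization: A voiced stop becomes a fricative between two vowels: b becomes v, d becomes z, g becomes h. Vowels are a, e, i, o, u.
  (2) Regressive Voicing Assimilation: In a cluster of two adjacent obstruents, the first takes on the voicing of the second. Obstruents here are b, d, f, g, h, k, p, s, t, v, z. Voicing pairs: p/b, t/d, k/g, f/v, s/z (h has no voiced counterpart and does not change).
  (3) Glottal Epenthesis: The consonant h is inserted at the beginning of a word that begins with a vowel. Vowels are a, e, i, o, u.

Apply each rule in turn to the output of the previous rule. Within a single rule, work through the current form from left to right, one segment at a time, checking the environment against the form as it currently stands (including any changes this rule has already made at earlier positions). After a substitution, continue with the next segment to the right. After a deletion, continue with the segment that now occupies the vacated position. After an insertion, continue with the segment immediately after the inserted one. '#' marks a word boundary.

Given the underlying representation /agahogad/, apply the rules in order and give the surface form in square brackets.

[hahahohad]

(1) Spirantization: [agahogad] → [ahahohad]
(2) Regressive Voicing Assimilation: no change — [ahahohad]
(3) Glottal Epenthesis: [ahahohad] → [hahahohad]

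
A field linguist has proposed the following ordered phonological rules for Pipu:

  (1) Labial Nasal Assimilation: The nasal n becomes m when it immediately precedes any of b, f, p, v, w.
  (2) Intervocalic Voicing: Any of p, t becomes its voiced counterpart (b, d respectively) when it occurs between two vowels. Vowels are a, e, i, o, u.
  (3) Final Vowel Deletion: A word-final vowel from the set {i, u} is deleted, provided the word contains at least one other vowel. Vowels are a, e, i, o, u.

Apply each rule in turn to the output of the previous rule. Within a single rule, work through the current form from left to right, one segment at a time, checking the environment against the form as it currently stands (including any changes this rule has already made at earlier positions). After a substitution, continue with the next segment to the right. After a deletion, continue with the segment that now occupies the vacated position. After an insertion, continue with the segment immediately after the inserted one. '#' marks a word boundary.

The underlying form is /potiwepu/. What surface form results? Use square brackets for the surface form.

(1) Labial Nasal Assimilation: no change — [potiwepu]
(2) Intervocalic Voicing: [potiwepu] → [podiwebu]
(3) Final Vowel Deletion: [podiwebu] → [podiweb]

[podiweb]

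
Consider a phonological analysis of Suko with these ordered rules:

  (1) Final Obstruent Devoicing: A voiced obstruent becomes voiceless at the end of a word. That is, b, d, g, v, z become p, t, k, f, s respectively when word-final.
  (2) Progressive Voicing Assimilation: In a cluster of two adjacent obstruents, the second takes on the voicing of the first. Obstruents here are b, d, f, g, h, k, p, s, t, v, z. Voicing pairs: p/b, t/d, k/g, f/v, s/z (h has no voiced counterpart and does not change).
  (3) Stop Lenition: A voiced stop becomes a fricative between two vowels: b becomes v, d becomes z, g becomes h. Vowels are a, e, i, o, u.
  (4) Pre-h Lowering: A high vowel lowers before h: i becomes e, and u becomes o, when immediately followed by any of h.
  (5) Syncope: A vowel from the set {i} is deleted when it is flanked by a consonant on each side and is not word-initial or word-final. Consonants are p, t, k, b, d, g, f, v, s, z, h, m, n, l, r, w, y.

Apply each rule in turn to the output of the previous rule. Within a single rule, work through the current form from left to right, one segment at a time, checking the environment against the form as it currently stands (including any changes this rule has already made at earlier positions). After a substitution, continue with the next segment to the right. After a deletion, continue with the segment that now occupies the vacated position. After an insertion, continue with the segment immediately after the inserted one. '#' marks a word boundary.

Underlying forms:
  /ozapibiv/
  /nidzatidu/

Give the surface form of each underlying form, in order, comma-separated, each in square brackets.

[ozapvf], [ndzatzu]

/ozapibiv/:
  (1) Final Obstruent Devoicing: [ozapibiv] → [ozapibif]
  (2) Progressive Voicing Assimilation: no change — [ozapibif]
  (3) Stop Lenition: [ozapibif] → [ozapivif]
  (4) Pre-h Lowering: no change — [ozapivif]
  (5) Syncope: [ozapivif] → [ozapvf]
/nidzatidu/:
  (1) Final Obstruent Devoicing: no change — [nidzatidu]
  (2) Progressive Voicing Assimilation: no change — [nidzatidu]
  (3) Stop Lenition: [nidzatidu] → [nidzatizu]
  (4) Pre-h Lowering: no change — [nidzatizu]
  (5) Syncope: [nidzatizu] → [ndzatzu]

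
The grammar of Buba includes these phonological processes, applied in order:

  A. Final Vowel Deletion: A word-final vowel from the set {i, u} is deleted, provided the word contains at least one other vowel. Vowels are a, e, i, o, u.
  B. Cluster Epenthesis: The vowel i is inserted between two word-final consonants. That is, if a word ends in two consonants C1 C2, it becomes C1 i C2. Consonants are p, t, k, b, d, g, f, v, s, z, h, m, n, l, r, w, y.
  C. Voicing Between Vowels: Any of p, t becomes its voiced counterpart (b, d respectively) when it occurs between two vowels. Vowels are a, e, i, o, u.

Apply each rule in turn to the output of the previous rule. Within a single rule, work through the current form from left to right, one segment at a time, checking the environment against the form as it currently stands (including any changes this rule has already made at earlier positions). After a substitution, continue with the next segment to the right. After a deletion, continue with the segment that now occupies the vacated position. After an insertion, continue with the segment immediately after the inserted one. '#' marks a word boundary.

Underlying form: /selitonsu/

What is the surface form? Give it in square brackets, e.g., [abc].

A Final Vowel Deletion: [selitonsu] → [selitons]
B Cluster Epenthesis: [selitons] → [selitonis]
C Voicing Between Vowels: [selitonis] → [selidonis]

[selidonis]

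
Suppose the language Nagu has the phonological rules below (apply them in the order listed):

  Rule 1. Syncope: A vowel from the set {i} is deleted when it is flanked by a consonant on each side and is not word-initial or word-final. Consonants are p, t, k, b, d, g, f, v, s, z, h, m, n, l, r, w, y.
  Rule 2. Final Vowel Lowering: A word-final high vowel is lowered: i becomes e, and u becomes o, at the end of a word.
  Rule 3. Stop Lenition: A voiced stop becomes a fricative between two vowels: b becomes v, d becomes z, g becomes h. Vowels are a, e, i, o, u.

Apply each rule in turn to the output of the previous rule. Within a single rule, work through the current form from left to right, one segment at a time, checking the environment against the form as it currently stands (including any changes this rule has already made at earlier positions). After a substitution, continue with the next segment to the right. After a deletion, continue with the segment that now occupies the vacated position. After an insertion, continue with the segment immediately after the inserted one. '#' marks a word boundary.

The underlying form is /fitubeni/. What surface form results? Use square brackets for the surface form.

[ftuvene]

Rule 1 Syncope: [fitubeni] → [ftubeni]
Rule 2 Final Vowel Lowering: [ftubeni] → [ftubene]
Rule 3 Stop Lenition: [ftubene] → [ftuvene]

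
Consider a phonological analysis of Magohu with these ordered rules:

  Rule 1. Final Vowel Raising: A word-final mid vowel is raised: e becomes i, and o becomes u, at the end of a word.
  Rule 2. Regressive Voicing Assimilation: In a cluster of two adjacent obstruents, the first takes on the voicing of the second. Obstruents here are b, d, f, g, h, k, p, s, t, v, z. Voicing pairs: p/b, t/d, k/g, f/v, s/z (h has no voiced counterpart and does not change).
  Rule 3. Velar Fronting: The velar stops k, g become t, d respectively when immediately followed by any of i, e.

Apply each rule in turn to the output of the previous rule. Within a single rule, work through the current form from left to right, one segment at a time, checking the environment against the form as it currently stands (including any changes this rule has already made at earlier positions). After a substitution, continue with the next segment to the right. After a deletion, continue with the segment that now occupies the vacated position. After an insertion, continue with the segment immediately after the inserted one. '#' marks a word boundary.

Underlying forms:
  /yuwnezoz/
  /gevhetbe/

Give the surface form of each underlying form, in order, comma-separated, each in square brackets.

/yuwnezoz/:
  Rule 1 Final Vowel Raising: no change — [yuwnezoz]
  Rule 2 Regressive Voicing Assimilation: no change — [yuwnezoz]
  Rule 3 Velar Fronting: no change — [yuwnezoz]
/gevhetbe/:
  Rule 1 Final Vowel Raising: [gevhetbe] → [gevhetbi]
  Rule 2 Regressive Voicing Assimilation: [gevhetbi] → [gefhedbi]
  Rule 3 Velar Fronting: [gefhedbi] → [defhedbi]

[yuwnezoz], [defhedbi]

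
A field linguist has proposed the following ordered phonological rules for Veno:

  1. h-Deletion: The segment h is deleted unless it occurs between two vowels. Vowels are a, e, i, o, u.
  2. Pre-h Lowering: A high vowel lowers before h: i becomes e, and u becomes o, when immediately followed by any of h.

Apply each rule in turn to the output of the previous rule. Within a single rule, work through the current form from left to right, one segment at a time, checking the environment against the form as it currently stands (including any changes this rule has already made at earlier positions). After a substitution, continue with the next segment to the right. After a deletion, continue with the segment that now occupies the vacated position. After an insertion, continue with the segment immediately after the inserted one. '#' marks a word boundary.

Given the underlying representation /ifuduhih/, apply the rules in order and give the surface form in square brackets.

[ifudohi]

1 h-Deletion: [ifuduhih] → [ifuduhi]
2 Pre-h Lowering: [ifuduhi] → [ifudohi]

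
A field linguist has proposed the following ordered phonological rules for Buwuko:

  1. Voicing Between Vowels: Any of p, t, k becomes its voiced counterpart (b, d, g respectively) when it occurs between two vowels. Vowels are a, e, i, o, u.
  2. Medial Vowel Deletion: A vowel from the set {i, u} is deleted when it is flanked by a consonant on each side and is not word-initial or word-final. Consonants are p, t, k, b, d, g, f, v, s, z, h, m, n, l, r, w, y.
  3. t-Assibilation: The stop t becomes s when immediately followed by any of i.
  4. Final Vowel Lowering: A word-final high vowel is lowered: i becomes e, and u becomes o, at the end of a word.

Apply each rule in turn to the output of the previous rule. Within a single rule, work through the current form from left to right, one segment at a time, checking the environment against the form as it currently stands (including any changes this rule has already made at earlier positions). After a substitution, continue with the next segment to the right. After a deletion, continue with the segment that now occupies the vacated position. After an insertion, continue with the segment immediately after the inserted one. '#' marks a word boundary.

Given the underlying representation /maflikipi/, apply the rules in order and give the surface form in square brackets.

1 Voicing Between Vowels: [maflikipi] → [mafligibi]
2 Medial Vowel Deletion: [mafligibi] → [maflgbi]
3 t-Assibilation: no change — [maflgbi]
4 Final Vowel Lowering: [maflgbi] → [maflgbe]

[maflgbe]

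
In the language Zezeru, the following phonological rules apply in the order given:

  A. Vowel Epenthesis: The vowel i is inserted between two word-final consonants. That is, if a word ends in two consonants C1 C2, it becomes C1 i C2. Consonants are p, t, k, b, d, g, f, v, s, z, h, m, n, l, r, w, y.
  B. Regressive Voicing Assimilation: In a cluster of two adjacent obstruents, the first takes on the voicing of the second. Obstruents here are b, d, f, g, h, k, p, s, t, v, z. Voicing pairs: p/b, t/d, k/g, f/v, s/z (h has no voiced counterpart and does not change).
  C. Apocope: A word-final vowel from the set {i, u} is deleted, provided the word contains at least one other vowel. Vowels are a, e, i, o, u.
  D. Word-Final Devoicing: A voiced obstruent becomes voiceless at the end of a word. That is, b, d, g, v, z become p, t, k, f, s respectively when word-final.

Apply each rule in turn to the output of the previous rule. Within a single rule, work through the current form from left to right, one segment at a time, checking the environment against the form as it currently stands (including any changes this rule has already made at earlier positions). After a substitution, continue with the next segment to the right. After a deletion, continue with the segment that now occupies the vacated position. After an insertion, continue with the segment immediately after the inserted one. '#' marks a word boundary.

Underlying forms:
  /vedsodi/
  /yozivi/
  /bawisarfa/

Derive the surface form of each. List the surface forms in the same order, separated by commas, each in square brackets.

[vetsot], [yozif], [bawisarfa]

/vedsodi/:
  A Vowel Epenthesis: no change — [vedsodi]
  B Regressive Voicing Assimilation: [vedsodi] → [vetsodi]
  C Apocope: [vetsodi] → [vetsod]
  D Word-Final Devoicing: [vetsod] → [vetsot]
/yozivi/:
  A Vowel Epenthesis: no change — [yozivi]
  B Regressive Voicing Assimilation: no change — [yozivi]
  C Apocope: [yozivi] → [yoziv]
  D Word-Final Devoicing: [yoziv] → [yozif]
/bawisarfa/:
  A Vowel Epenthesis: no change — [bawisarfa]
  B Regressive Voicing Assimilation: no change — [bawisarfa]
  C Apocope: no change — [bawisarfa]
  D Word-Final Devoicing: no change — [bawisarfa]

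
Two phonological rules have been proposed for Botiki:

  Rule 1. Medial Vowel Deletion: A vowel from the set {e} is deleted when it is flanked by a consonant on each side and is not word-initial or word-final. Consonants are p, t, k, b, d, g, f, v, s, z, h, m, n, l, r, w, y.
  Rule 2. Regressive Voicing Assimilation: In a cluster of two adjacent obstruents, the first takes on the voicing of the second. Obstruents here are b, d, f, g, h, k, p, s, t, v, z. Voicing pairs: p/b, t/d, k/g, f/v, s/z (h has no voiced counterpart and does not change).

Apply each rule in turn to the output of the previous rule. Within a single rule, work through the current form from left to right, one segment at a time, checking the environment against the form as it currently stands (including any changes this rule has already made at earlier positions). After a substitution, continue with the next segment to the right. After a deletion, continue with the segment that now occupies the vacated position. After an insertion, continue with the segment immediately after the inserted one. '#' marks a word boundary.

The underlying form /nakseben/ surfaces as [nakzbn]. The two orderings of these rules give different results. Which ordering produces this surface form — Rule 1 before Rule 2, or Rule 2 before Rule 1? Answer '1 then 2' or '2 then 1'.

Order 1 then 2:
  1 Medial Vowel Deletion: [nakseben] → [naksbn]
  2 Regressive Voicing Assimilation: [naksbn] → [nakzbn]
  result: [nakzbn]
Order 2 then 1:
  2 Regressive Voicing Assimilation: no change — [nakseben]
  1 Medial Vowel Deletion: [nakseben] → [naksbn]
  result: [naksbn]

1 then 2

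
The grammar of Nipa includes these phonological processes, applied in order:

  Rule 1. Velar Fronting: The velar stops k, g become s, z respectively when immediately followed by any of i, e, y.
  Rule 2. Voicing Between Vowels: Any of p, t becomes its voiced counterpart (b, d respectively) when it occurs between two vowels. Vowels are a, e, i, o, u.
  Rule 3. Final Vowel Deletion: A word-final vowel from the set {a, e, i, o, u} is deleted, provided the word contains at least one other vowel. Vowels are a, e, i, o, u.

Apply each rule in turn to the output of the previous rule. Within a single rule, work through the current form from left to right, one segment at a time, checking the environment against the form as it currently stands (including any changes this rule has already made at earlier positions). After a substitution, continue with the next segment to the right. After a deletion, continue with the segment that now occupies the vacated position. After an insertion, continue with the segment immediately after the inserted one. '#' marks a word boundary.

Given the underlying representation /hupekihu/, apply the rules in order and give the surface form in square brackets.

Rule 1 Velar Fronting: [hupekihu] → [hupesihu]
Rule 2 Voicing Between Vowels: [hupesihu] → [hubesihu]
Rule 3 Final Vowel Deletion: [hubesihu] → [hubesih]

[hubesih]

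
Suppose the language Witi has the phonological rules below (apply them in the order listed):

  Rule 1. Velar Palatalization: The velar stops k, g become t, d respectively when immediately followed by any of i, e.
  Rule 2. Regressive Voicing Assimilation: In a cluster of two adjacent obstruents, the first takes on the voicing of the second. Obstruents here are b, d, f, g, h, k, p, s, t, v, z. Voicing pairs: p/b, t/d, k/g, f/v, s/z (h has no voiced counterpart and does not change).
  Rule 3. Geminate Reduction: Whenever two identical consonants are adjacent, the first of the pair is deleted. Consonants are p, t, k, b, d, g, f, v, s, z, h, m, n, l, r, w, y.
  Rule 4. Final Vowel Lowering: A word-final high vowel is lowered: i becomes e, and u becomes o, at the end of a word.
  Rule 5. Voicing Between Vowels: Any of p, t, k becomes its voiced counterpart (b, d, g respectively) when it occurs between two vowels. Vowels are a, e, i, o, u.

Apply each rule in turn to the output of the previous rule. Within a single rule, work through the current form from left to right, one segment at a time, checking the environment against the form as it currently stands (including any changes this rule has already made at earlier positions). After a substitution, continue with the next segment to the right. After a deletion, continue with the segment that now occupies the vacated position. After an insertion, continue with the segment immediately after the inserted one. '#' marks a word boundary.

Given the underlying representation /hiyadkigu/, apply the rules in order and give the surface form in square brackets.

[hiyadigo]

Rule 1 Velar Palatalization: [hiyadkigu] → [hiyadtigu]
Rule 2 Regressive Voicing Assimilation: [hiyadtigu] → [hiyattigu]
Rule 3 Geminate Reduction: [hiyattigu] → [hiyatigu]
Rule 4 Final Vowel Lowering: [hiyatigu] → [hiyatigo]
Rule 5 Voicing Between Vowels: [hiyatigo] → [hiyadigo]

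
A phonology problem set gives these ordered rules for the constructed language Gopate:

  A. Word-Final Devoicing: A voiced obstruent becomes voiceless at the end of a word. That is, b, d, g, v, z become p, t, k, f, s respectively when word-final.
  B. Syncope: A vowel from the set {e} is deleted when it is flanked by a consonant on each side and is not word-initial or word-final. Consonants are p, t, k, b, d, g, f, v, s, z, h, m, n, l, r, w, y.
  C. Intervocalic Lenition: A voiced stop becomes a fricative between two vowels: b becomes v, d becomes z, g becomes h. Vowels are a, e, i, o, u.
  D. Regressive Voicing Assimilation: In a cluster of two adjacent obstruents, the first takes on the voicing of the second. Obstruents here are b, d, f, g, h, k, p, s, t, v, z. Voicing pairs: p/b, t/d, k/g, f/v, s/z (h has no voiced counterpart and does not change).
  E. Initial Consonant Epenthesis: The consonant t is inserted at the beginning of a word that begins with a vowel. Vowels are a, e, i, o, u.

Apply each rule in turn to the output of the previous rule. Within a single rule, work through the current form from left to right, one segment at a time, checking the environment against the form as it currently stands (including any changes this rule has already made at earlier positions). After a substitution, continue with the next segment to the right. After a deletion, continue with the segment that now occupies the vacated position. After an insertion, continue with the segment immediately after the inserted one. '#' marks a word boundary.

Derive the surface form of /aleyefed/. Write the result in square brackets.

A Word-Final Devoicing: [aleyefed] → [aleyefet]
B Syncope: [aleyefet] → [alyft]
C Intervocalic Lenition: no change — [alyft]
D Regressive Voicing Assimilation: no change — [alyft]
E Initial Consonant Epenthesis: [alyft] → [talyft]

[talyft]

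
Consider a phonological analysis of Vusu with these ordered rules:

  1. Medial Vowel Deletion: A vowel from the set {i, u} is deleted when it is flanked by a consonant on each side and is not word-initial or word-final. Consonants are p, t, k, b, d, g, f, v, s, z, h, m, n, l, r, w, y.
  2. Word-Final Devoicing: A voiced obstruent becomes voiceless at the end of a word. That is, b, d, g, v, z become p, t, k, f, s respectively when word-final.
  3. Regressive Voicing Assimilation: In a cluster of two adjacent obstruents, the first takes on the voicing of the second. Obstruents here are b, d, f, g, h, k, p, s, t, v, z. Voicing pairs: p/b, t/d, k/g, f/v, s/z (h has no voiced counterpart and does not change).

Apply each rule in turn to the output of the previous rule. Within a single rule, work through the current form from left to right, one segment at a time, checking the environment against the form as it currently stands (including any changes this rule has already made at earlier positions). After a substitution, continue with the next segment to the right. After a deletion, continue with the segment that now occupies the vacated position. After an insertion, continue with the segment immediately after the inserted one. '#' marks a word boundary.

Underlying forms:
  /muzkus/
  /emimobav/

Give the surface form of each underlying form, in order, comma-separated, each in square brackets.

/muzkus/:
  1 Medial Vowel Deletion: [muzkus] → [mzks]
  2 Word-Final Devoicing: no change — [mzks]
  3 Regressive Voicing Assimilation: [mzks] → [msks]
/emimobav/:
  1 Medial Vowel Deletion: [emimobav] → [emmobav]
  2 Word-Final Devoicing: [emmobav] → [emmobaf]
  3 Regressive Voicing Assimilation: no change — [emmobaf]

[msks], [emmobaf]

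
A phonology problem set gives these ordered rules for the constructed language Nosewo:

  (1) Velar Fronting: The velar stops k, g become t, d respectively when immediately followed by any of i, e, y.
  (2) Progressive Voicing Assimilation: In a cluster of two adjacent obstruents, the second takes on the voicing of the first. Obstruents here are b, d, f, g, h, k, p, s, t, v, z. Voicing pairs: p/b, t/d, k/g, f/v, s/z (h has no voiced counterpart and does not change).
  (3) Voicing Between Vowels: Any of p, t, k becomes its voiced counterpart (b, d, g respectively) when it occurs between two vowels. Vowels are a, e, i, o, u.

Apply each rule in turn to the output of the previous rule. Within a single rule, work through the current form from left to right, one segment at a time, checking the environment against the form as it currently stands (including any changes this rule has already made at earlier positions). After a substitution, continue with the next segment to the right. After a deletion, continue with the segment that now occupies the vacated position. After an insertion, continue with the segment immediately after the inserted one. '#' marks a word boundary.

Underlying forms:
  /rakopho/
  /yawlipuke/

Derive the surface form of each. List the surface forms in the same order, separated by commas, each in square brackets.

[ragopho], [yawlibude]

/rakopho/:
  (1) Velar Fronting: no change — [rakopho]
  (2) Progressive Voicing Assimilation: no change — [rakopho]
  (3) Voicing Between Vowels: [rakopho] → [ragopho]
/yawlipuke/:
  (1) Velar Fronting: [yawlipuke] → [yawlipute]
  (2) Progressive Voicing Assimilation: no change — [yawlipute]
  (3) Voicing Between Vowels: [yawlipute] → [yawlibude]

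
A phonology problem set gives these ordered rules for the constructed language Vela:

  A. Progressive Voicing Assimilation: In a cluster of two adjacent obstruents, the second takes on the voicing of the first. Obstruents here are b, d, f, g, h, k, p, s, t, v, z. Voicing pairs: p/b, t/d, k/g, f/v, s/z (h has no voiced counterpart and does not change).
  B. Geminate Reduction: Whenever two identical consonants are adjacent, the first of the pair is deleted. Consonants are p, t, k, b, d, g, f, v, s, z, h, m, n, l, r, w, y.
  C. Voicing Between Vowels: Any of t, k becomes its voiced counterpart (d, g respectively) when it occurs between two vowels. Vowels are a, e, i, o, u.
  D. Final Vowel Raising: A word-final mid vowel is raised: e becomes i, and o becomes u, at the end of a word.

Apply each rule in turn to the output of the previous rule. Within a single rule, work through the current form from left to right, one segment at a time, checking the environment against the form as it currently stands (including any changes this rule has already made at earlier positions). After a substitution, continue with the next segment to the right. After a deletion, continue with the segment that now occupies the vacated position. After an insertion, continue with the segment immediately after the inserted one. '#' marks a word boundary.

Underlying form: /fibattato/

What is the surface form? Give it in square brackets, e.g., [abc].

A Progressive Voicing Assimilation: no change — [fibattato]
B Geminate Reduction: [fibattato] → [fibatato]
C Voicing Between Vowels: [fibatato] → [fibadado]
D Final Vowel Raising: [fibadado] → [fibadadu]

[fibadadu]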